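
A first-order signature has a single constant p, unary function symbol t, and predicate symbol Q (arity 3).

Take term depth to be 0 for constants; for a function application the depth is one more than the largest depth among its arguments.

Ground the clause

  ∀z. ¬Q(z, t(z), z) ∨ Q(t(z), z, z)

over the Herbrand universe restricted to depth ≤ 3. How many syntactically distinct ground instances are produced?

Ground terms of depth ≤ 3:
  Let N_k count ground terms of depth at most k. Each non-constant term of depth ≤ k is some function symbol applied to depth-≤(k−1) arguments, giving N_k = 1 + N_{k-1}.
  N_0 = 1
  N_1 = 1 + 1 = 2
  N_2 = 1 + 2 = 3
  N_3 = 1 + 3 = 4
So there are 4 ground terms available for substitution.
The clause has 1 distinct variable (z), which appears in the body. In the free term algebra distinct substitutions yield syntactically distinct ground instances.
Number of ground instances = 4.

4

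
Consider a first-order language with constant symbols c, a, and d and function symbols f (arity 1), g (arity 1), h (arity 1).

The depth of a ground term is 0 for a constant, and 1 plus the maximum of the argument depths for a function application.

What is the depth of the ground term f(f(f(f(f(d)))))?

5

depth(f(d)) = 1 + depth(d) = 1 + 0 = 1
depth(f(f(d))) = 1 + depth(f(d)) = 1 + 1 = 2
depth(f(f(f(d)))) = 1 + depth(f(f(d))) = 1 + 2 = 3
depth(f(f(f(f(d))))) = 1 + depth(f(f(f(d)))) = 1 + 3 = 4
depth(f(f(f(f(f(d)))))) = 1 + depth(f(f(f(f(d))))) = 1 + 4 = 5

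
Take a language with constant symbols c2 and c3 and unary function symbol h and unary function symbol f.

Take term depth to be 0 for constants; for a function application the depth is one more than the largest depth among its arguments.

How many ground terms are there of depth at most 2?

14

Write N_k for the number of ground terms of depth ≤ k. A term of depth ≤ k is either a constant or a function symbol applied to arguments of depth ≤ k−1, so N_k = 2 + N_{k-1} + N_{k-1}.
N_0 = 2
N_1 = 2 + 2 + 2 = 6
N_2 = 2 + 6 + 6 = 14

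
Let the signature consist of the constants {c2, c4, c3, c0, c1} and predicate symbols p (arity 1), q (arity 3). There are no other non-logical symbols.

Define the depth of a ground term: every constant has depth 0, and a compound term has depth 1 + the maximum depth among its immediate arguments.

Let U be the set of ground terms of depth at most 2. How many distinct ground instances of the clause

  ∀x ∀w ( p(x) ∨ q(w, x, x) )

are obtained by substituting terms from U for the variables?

25

Ground terms of depth ≤ 2:
  With no function symbols every ground term is a constant, so there are exactly 5 ground terms at every depth bound.
  N_0 = 5
  N_1 = 5
  N_2 = 5
  Explicitly: c2, c4, c3, c0, c1.
So there are 5 ground terms available for substitution.
Each of x, w ranges independently over the available ground terms, and distinct assignments produce distinct instances.
Number of ground instances = 5^2 = 25.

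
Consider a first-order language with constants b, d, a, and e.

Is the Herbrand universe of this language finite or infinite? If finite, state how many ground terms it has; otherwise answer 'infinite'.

4

There are no function symbols, so every ground term is one of the 4 constants.
The Herbrand universe is {b, d, a, e}, which is finite with 4 elements.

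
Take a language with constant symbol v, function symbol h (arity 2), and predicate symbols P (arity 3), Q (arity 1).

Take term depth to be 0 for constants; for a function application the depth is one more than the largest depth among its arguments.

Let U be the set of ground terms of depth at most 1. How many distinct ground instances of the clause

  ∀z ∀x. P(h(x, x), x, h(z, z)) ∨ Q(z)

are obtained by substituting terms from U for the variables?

4

Ground terms of depth ≤ 1:
  Let N_k = |{terms of depth ≤ k}|. Then N_0 = 1 and N_k = 1 + N_{k-1}^2 for k ≥ 1 (one summand per function symbol, arity giving the exponent).
  N_0 = 1
  N_1 = 1 + 1^2 = 2
  Explicitly: v, h(v, v).
So there are 2 ground terms available for substitution.
There are 2 variables to instantiate (z, x), each occurring in at least one literal, so different choices give different ground instances.
Number of ground instances = 2^2 = 4.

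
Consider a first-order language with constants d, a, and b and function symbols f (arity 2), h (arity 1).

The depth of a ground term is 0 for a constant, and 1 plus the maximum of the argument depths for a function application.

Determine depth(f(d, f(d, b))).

depth(f(d, b)) = 1 + max(0, 0) = 1
depth(f(d, f(d, b))) = 1 + max(0, 1) = 2

2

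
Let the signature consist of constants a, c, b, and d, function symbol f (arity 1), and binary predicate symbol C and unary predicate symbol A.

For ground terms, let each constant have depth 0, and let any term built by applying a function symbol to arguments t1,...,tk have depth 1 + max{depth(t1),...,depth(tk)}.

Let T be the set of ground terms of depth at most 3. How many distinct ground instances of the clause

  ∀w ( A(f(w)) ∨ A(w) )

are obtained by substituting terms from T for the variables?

16

Ground terms of depth ≤ 3:
  Count level by level. With function symbols f/1, the terms of depth ≤ k are the 4 constants together with each function applied to depth-≤(k−1) tuples, so N_k = 4 + N_{k-1}.
  N_0 = 4
  N_1 = 4 + 4 = 8
  N_2 = 4 + 8 = 12
  N_3 = 4 + 12 = 16
So there are 16 ground terms available for substitution.
There is 1 variable to instantiate (w),  occurring in at least one literal, so different choices give different ground instances.
Number of ground instances = 16.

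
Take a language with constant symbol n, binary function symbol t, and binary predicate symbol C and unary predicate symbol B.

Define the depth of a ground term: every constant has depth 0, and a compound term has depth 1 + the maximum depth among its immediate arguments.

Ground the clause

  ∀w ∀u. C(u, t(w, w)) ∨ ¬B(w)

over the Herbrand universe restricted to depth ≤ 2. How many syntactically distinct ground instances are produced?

25

Ground terms of depth ≤ 2:
  Count level by level. With function symbols t/2, the terms of depth ≤ k are the 1 constant together with each function applied to depth-≤(k−1) tuples, so N_k = 1 + N_{k-1}^2.
  N_0 = 1
  N_1 = 1 + 1^2 = 2
  N_2 = 1 + 2^2 = 5
So there are 5 ground terms available for substitution.
Each of w, u ranges independently over the available ground terms, and distinct assignments produce distinct instances.
Number of ground instances = 5^2 = 25.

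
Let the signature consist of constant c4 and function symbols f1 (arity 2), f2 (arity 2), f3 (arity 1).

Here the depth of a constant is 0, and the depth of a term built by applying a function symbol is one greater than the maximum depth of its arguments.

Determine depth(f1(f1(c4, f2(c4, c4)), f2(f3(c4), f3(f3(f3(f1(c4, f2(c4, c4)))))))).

depth(f2(c4, c4)) = 1 + max(0, 0) = 1
depth(f1(c4, f2(c4, c4))) = 1 + max(0, 1) = 2
depth(f3(c4)) = 1 + depth(c4) = 1 + 0 = 1
depth(f3(f1(c4, f2(c4, c4)))) = 1 + depth(f1(c4, f2(c4, c4))) = 1 + 2 = 3
depth(f3(f3(f1(c4, f2(c4, c4))))) = 1 + depth(f3(f1(c4, f2(c4, c4)))) = 1 + 3 = 4
depth(f3(f3(f3(f1(c4, f2(c4, c4)))))) = 1 + depth(f3(f3(f1(c4, f2(c4, c4))))) = 1 + 4 = 5
depth(f2(f3(c4), f3(f3(f3(f1(c4, f2(c4, c4))))))) = 1 + max(1, 5) = 6
depth(f1(f1(c4, f2(c4, c4)), f2(f3(c4), f3(f3(f3(f1(c4, f2(c4, c4)))))))) = 1 + max(2, 6) = 7

7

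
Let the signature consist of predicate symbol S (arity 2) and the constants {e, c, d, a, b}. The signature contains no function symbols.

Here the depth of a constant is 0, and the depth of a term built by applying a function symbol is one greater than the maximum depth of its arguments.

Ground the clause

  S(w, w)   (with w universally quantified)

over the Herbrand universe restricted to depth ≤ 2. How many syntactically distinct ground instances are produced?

Ground terms of depth ≤ 2:
  With no function symbols every ground term is a constant, so there are exactly 5 ground terms at every depth bound.
  N_0 = 5
  N_1 = 5
  N_2 = 5
So there are 5 ground terms available for substitution.
The body mentions the single quantified variable w; since ground terms form a free algebra, no two substitutions collapse to the same formula.
Number of ground instances = 5.

5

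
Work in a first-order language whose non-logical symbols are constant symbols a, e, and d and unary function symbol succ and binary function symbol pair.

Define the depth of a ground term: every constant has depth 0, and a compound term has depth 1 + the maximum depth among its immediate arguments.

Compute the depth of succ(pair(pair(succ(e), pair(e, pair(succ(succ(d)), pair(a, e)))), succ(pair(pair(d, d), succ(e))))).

7

depth(succ(e)) = 1 + depth(e) = 1 + 0 = 1
depth(succ(d)) = 1 + depth(d) = 1 + 0 = 1
depth(succ(succ(d))) = 1 + depth(succ(d)) = 1 + 1 = 2
depth(pair(a, e)) = 1 + max(0, 0) = 1
depth(pair(succ(succ(d)), pair(a, e))) = 1 + max(2, 1) = 3
depth(pair(e, pair(succ(succ(d)), pair(a, e)))) = 1 + max(0, 3) = 4
depth(pair(succ(e), pair(e, pair(succ(succ(d)), pair(a, e))))) = 1 + max(1, 4) = 5
depth(pair(d, d)) = 1 + max(0, 0) = 1
depth(pair(pair(d, d), succ(e))) = 1 + max(1, 1) = 2
depth(succ(pair(pair(d, d), succ(e)))) = 1 + depth(pair(pair(d, d), succ(e))) = 1 + 2 = 3
depth(pair(pair(succ(e), pair(e, pair(succ(succ(d)), pair(a, e)))), succ(pair(pair(d, d), succ(e))))) = 1 + max(5, 3) = 6
depth(succ(pair(pair(succ(e), pair(e, pair(succ(succ(d)), pair(a, e)))), succ(pair(pair(d, d), succ(e)))))) = 1 + depth(pair(pair(succ(e), pair(e, pair(succ(succ(d)), pair(a, e)))), succ(pair(pair(d, d), succ(e))))) = 1 + 6 = 7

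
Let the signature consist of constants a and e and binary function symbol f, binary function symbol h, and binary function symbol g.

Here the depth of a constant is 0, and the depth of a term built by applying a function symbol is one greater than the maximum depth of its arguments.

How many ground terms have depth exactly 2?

576

Count level by level. With function symbols f/2, h/2, g/2, the terms of depth ≤ k are the 2 constants together with each function applied to depth-≤(k−1) tuples, so N_k = 2 + N_{k-1}^2 + N_{k-1}^2 + N_{k-1}^2.
N_0 = 2
N_1 = 2 + 2^2 + 2^2 + 2^2 = 14
N_2 = 2 + 14^2 + 14^2 + 14^2 = 590
Terms of depth exactly 2: N_2 − N_1 = 590 − 14 = 576.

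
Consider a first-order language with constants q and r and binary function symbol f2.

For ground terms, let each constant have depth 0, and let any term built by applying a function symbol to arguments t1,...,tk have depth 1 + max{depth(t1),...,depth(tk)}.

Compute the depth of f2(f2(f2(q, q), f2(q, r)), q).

3

depth(f2(q, q)) = 1 + max(0, 0) = 1
depth(f2(q, r)) = 1 + max(0, 0) = 1
depth(f2(f2(q, q), f2(q, r))) = 1 + max(1, 1) = 2
depth(f2(f2(f2(q, q), f2(q, r)), q)) = 1 + max(2, 0) = 3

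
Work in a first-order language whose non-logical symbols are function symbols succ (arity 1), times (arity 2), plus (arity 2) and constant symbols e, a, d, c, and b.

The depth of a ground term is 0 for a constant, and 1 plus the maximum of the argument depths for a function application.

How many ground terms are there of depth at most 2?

Let N_k = |{terms of depth ≤ k}|. Then N_0 = 5 and N_k = 5 + N_{k-1} + N_{k-1}^2 + N_{k-1}^2 for k ≥ 1 (one summand per function symbol, arity giving the exponent).
N_0 = 5
N_1 = 5 + 5 + 5^2 + 5^2 = 60
N_2 = 5 + 60 + 60^2 + 60^2 = 7265

7265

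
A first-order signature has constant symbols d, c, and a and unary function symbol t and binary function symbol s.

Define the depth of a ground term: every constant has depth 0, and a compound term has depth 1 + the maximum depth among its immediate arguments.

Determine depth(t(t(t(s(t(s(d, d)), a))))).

6

depth(s(d, d)) = 1 + max(0, 0) = 1
depth(t(s(d, d))) = 1 + depth(s(d, d)) = 1 + 1 = 2
depth(s(t(s(d, d)), a)) = 1 + max(2, 0) = 3
depth(t(s(t(s(d, d)), a))) = 1 + depth(s(t(s(d, d)), a)) = 1 + 3 = 4
depth(t(t(s(t(s(d, d)), a)))) = 1 + depth(t(s(t(s(d, d)), a))) = 1 + 4 = 5
depth(t(t(t(s(t(s(d, d)), a))))) = 1 + depth(t(t(s(t(s(d, d)), a)))) = 1 + 5 = 6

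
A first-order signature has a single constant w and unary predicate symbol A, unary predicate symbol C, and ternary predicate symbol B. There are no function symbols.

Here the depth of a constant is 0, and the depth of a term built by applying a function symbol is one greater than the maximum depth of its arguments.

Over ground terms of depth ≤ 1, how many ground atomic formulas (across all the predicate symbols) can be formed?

3

First count ground terms of depth ≤ 1.
With no function symbols every ground term is a constant, so there is exactly 1 ground term at every depth bound.
N_0 = 1
N_1 = 1
So |H| = 1.
A ground atom is a predicate applied to a tuple of terms from H, so the count is the sum over predicates of |H|^arity:
  A: 1;  C: 1;  B: 1^3 = 1
Total ground atoms: 1 + 1 + 1 = 3.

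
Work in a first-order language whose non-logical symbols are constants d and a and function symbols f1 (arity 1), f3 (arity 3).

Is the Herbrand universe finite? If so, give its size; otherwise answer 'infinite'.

infinite

The signature has at least one function symbol (f1, arity 1) and at least one constant (d).
Iterating f1 gives infinitely many distinct ground terms: d, f1(d), f1(f1(d)), ...
So the Herbrand universe is infinite.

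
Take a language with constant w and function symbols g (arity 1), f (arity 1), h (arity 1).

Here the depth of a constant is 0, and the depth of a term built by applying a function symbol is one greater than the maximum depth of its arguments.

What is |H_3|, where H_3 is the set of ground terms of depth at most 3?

Let N_k count ground terms of depth at most k. Each non-constant term of depth ≤ k is some function symbol applied to depth-≤(k−1) arguments, giving N_k = 1 + N_{k-1} + N_{k-1} + N_{k-1}.
N_0 = 1
N_1 = 1 + 1 + 1 + 1 = 4
N_2 = 1 + 4 + 4 + 4 = 13
N_3 = 1 + 13 + 13 + 13 = 40

40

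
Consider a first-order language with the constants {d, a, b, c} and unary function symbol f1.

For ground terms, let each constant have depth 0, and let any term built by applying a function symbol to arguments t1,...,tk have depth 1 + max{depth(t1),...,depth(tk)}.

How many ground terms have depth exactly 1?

Let N_k count ground terms of depth at most k. Each non-constant term of depth ≤ k is some function symbol applied to depth-≤(k−1) arguments, giving N_k = 4 + N_{k-1}.
N_0 = 4
N_1 = 4 + 4 = 8
Terms of depth exactly 1: N_1 − N_0 = 8 − 4 = 4.

4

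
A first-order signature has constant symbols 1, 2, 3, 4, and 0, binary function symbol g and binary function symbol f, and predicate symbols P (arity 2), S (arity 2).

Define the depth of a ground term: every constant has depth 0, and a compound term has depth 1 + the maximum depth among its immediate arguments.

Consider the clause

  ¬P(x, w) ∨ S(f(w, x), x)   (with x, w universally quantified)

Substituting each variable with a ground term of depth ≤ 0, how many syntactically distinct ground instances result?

Ground terms of depth ≤ 0:
  Let N_k count ground terms of depth at most k. Each non-constant term of depth ≤ k is some function symbol applied to depth-≤(k−1) arguments, giving N_k = 5 + N_{k-1}^2 + N_{k-1}^2.
  N_0 = 5
So there are 5 ground terms available for substitution.
Each of x, w ranges independently over the available ground terms, and distinct assignments produce distinct instances.
Number of ground instances = 5^2 = 25.

25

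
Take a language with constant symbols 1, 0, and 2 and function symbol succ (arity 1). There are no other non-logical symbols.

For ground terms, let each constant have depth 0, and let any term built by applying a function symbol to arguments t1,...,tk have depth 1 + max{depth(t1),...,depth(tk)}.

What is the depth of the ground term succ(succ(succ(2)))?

depth(succ(2)) = 1 + depth(2) = 1 + 0 = 1
depth(succ(succ(2))) = 1 + depth(succ(2)) = 1 + 1 = 2
depth(succ(succ(succ(2)))) = 1 + depth(succ(succ(2))) = 1 + 2 = 3

3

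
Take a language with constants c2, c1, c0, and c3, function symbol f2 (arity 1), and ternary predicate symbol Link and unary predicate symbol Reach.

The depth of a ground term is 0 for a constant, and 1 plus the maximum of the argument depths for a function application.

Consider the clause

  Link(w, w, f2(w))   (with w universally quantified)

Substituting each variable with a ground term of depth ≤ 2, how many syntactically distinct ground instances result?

12

Ground terms of depth ≤ 2:
  Count level by level. With function symbols f2/1, the terms of depth ≤ k are the 4 constants together with each function applied to depth-≤(k−1) tuples, so N_k = 4 + N_{k-1}.
  N_0 = 4
  N_1 = 4 + 4 = 8
  N_2 = 4 + 8 = 12
  Explicitly: c2, c1, c0, c3, f2(c2), f2(c1), f2(c0), f2(c3), f2(f2(c2)), f2(f2(c1)), f2(f2(c0)), f2(f2(c3)).
So there are 12 ground terms available for substitution.
The body mentions the single quantified variable w; since ground terms form a free algebra, no two substitutions collapse to the same formula.
Number of ground instances = 12.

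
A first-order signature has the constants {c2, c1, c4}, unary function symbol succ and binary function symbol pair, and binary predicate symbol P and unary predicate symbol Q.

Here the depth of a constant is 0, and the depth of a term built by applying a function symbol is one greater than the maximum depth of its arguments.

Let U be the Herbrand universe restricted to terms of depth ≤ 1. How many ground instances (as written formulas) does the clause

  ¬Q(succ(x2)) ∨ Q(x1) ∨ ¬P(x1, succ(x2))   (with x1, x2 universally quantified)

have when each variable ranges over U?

225

Ground terms of depth ≤ 1:
  If N_k denotes the number of depth-≤k ground terms, the 3 constants give N_0 = 3, and each function symbol of arity r contributes N_{k-1}^r new terms at level k: N_k = 3 + N_{k-1} + N_{k-1}^2.
  N_0 = 3
  N_1 = 3 + 3 + 3^2 = 15
So there are 15 ground terms available for substitution.
The body mentions every one of the 2 quantified variables; since ground terms form a free algebra, no two substitutions collapse to the same formula.
Number of ground instances = 15^2 = 225.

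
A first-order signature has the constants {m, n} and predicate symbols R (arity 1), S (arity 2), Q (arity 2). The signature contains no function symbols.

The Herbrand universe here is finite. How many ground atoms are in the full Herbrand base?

With no function symbols, the Herbrand universe is just the 2 constants.
Ground atoms per predicate: R: 2, S: 2^2 = 4, Q: 2^2 = 4.
Herbrand base size = 2 + 4 + 4 = 10.

10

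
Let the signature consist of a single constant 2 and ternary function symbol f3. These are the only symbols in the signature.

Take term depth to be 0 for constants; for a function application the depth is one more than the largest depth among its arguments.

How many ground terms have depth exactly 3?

Count level by level. With function symbols f3/3, the terms of depth ≤ k are the 1 constant together with each function applied to depth-≤(k−1) tuples, so N_k = 1 + N_{k-1}^3.
N_0 = 1
N_1 = 1 + 1^3 = 2
N_2 = 1 + 2^3 = 9
N_3 = 1 + 9^3 = 730
Terms of depth exactly 3: N_3 − N_2 = 730 − 9 = 721.

721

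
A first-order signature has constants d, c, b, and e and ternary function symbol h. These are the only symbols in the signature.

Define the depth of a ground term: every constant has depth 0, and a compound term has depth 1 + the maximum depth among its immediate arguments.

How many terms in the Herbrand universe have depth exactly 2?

If N_k denotes the number of depth-≤k ground terms, the 4 constants give N_0 = 4, and each function symbol of arity r contributes N_{k-1}^r new terms at level k: N_k = 4 + N_{k-1}^3.
N_0 = 4
N_1 = 4 + 4^3 = 68
N_2 = 4 + 68^3 = 314436
Terms of depth exactly 2: N_2 − N_1 = 314436 − 68 = 314368.

314368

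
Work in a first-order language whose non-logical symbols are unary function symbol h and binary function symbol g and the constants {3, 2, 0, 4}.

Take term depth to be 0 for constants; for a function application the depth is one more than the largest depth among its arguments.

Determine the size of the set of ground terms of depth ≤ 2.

604

If N_k denotes the number of depth-≤k ground terms, the 4 constants give N_0 = 4, and each function symbol of arity r contributes N_{k-1}^r new terms at level k: N_k = 4 + N_{k-1} + N_{k-1}^2.
N_0 = 4
N_1 = 4 + 4 + 4^2 = 24
N_2 = 4 + 24 + 24^2 = 604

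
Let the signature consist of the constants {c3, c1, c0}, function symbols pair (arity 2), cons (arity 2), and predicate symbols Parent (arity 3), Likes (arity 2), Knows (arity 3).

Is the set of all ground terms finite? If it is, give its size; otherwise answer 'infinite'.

infinite

The signature has at least one function symbol (pair, arity 2) and at least one constant (c3).
Iterating pair gives infinitely many distinct ground terms: c3, pair(c3, c3), pair(pair(c3, c3), pair(c3, c3)), ...
So the Herbrand universe is infinite.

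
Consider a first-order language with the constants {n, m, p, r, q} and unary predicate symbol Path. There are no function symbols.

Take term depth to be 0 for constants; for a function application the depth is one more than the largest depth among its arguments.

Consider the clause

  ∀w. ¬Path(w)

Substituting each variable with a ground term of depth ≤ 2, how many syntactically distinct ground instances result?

5

Ground terms of depth ≤ 2:
  With no function symbols every ground term is a constant, so there are exactly 5 ground terms at every depth bound.
  N_0 = 5
  N_1 = 5
  N_2 = 5
  Explicitly: n, m, p, r, q.
So there are 5 ground terms available for substitution.
There is 1 variable to instantiate (w),  occurring in at least one literal, so different choices give different ground instances.
Number of ground instances = 5.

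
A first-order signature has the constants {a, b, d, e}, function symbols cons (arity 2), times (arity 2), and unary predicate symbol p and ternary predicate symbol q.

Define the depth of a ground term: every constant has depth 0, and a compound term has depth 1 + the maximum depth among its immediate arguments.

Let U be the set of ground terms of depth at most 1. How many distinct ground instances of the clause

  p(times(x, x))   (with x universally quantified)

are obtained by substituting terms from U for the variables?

36

Ground terms of depth ≤ 1:
  Count level by level. With function symbols cons/2, times/2, the terms of depth ≤ k are the 4 constants together with each function applied to depth-≤(k−1) tuples, so N_k = 4 + N_{k-1}^2 + N_{k-1}^2.
  N_0 = 4
  N_1 = 4 + 4^2 + 4^2 = 36
So there are 36 ground terms available for substitution.
The body mentions the single quantified variable x; since ground terms form a free algebra, no two substitutions collapse to the same formula.
Number of ground instances = 36.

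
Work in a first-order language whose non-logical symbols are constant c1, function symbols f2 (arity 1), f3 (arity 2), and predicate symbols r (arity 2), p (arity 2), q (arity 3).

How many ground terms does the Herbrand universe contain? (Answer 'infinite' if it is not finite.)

The signature has at least one function symbol (f2, arity 1) and at least one constant (c1).
Iterating f2 gives infinitely many distinct ground terms: c1, f2(c1), f2(f2(c1)), ...
So the Herbrand universe is infinite.

infinite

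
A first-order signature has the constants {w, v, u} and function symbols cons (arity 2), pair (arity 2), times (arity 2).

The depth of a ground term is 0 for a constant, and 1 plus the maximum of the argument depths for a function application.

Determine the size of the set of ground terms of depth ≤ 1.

Let N_k = |{terms of depth ≤ k}|. Then N_0 = 3 and N_k = 3 + N_{k-1}^2 + N_{k-1}^2 + N_{k-1}^2 for k ≥ 1 (one summand per function symbol, arity giving the exponent).
N_0 = 3
N_1 = 3 + 3^2 + 3^2 + 3^2 = 30

30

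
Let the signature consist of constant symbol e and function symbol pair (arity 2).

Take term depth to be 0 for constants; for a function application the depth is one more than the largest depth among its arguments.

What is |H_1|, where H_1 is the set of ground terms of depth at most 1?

2

Let N_k count ground terms of depth at most k. Each non-constant term of depth ≤ k is some function symbol applied to depth-≤(k−1) arguments, giving N_k = 1 + N_{k-1}^2.
N_0 = 1
N_1 = 1 + 1^2 = 2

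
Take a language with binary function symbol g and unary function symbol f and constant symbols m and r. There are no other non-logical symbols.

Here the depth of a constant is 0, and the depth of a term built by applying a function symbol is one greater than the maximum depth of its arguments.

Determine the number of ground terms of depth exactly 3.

5478

Let N_k count ground terms of depth at most k. Each non-constant term of depth ≤ k is some function symbol applied to depth-≤(k−1) arguments, giving N_k = 2 + N_{k-1}^2 + N_{k-1}.
N_0 = 2
N_1 = 2 + 2^2 + 2 = 8
N_2 = 2 + 8^2 + 8 = 74
N_3 = 2 + 74^2 + 74 = 5552
Terms of depth exactly 3: N_3 − N_2 = 5552 − 74 = 5478.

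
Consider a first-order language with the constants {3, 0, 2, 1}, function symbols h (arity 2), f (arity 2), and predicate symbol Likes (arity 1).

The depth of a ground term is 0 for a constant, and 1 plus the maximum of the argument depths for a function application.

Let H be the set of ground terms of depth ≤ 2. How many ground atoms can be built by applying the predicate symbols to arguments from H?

First count ground terms of depth ≤ 2.
Let N_k = |{terms of depth ≤ k}|. Then N_0 = 4 and N_k = 4 + N_{k-1}^2 + N_{k-1}^2 for k ≥ 1 (one summand per function symbol, arity giving the exponent).
N_0 = 4
N_1 = 4 + 4^2 + 4^2 = 36
N_2 = 4 + 36^2 + 36^2 = 2596
So |H| = 2596.
A ground atom is a predicate applied to a tuple of terms from H, so the count is the sum over predicates of |H|^arity:
  Likes: 2596
Total ground atoms: 2596.

2596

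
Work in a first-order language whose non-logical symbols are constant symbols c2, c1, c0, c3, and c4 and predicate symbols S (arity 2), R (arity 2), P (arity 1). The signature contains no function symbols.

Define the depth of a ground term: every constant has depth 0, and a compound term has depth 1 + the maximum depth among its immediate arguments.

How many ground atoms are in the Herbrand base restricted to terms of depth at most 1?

First count ground terms of depth ≤ 1.
With no function symbols every ground term is a constant, so there are exactly 5 ground terms at every depth bound.
N_0 = 5
N_1 = 5
So |H| = 5.
For each predicate symbol, the number of ground atoms is |H| raised to its arity; summing:
  S: 5^2 = 25;  R: 5^2 = 25;  P: 5
Total ground atoms: 25 + 25 + 5 = 55.

55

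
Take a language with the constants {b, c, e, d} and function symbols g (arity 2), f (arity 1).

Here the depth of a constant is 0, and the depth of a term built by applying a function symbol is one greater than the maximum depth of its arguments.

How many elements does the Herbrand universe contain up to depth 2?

Write N_k for the number of ground terms of depth ≤ k. A term of depth ≤ k is either a constant or a function symbol applied to arguments of depth ≤ k−1, so N_k = 4 + N_{k-1}^2 + N_{k-1}.
N_0 = 4
N_1 = 4 + 4^2 + 4 = 24
N_2 = 4 + 24^2 + 24 = 604

604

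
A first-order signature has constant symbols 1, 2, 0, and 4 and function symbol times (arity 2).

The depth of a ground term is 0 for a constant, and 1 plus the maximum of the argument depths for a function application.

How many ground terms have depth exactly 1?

Let N_k = |{terms of depth ≤ k}|. Then N_0 = 4 and N_k = 4 + N_{k-1}^2 for k ≥ 1 (one summand per function symbol, arity giving the exponent).
N_0 = 4
N_1 = 4 + 4^2 = 20
Terms of depth exactly 1: N_1 − N_0 = 20 − 4 = 16.

16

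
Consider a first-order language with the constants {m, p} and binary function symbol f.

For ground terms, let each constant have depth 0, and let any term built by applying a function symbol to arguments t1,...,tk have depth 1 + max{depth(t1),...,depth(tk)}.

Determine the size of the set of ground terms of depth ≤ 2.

38

Let N_k count ground terms of depth at most k. Each non-constant term of depth ≤ k is some function symbol applied to depth-≤(k−1) arguments, giving N_k = 2 + N_{k-1}^2.
N_0 = 2
N_1 = 2 + 2^2 = 6
N_2 = 2 + 6^2 = 38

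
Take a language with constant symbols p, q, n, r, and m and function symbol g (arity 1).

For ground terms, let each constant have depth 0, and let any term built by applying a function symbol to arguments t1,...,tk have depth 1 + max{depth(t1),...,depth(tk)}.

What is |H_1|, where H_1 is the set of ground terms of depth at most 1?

10

Let N_k count ground terms of depth at most k. Each non-constant term of depth ≤ k is some function symbol applied to depth-≤(k−1) arguments, giving N_k = 5 + N_{k-1}.
N_0 = 5
N_1 = 5 + 5 = 10
Explicitly: p, q, n, r, m, g(p), g(q), g(n), g(r), g(m).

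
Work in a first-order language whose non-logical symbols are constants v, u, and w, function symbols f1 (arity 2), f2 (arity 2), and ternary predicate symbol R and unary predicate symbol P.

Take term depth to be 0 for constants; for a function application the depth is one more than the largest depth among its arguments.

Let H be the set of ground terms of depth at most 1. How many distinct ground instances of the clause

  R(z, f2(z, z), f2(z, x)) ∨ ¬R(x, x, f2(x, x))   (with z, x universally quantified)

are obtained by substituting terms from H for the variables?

Ground terms of depth ≤ 1:
  Write N_k for the number of ground terms of depth ≤ k. A term of depth ≤ k is either a constant or a function symbol applied to arguments of depth ≤ k−1, so N_k = 3 + N_{k-1}^2 + N_{k-1}^2.
  N_0 = 3
  N_1 = 3 + 3^2 + 3^2 = 21
So there are 21 ground terms available for substitution.
The body mentions every one of the 2 quantified variables; since ground terms form a free algebra, no two substitutions collapse to the same formula.
Number of ground instances = 21^2 = 441.

441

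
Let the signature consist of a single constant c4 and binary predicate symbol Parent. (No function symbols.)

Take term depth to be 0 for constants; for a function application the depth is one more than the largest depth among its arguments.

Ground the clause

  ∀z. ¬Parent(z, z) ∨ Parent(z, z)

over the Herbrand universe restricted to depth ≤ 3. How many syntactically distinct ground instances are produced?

1

Ground terms of depth ≤ 3:
  With no function symbols every ground term is a constant, so there is exactly 1 ground term at every depth bound.
  N_0 = 1
  N_1 = 1
  N_2 = 1
  N_3 = 1
  Explicitly: c4.
So there is exactly 1 ground term available for substitution.
The clause has 1 distinct variable (z), which appears in the body. In the free term algebra distinct substitutions yield syntactically distinct ground instances.
Number of ground instances = 1.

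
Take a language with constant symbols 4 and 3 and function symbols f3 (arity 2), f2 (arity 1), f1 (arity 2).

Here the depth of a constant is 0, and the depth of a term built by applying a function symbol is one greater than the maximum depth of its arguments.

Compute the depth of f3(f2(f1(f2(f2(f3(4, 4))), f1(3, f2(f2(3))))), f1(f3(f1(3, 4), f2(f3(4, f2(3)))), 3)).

depth(f3(4, 4)) = 1 + max(0, 0) = 1
depth(f2(f3(4, 4))) = 1 + depth(f3(4, 4)) = 1 + 1 = 2
depth(f2(f2(f3(4, 4)))) = 1 + depth(f2(f3(4, 4))) = 1 + 2 = 3
depth(f2(3)) = 1 + depth(3) = 1 + 0 = 1
depth(f2(f2(3))) = 1 + depth(f2(3)) = 1 + 1 = 2
depth(f1(3, f2(f2(3)))) = 1 + max(0, 2) = 3
depth(f1(f2(f2(f3(4, 4))), f1(3, f2(f2(3))))) = 1 + max(3, 3) = 4
depth(f2(f1(f2(f2(f3(4, 4))), f1(3, f2(f2(3)))))) = 1 + depth(f1(f2(f2(f3(4, 4))), f1(3, f2(f2(3))))) = 1 + 4 = 5
depth(f1(3, 4)) = 1 + max(0, 0) = 1
depth(f3(4, f2(3))) = 1 + max(0, 1) = 2
depth(f2(f3(4, f2(3)))) = 1 + depth(f3(4, f2(3))) = 1 + 2 = 3
depth(f3(f1(3, 4), f2(f3(4, f2(3))))) = 1 + max(1, 3) = 4
depth(f1(f3(f1(3, 4), f2(f3(4, f2(3)))), 3)) = 1 + max(4, 0) = 5
depth(f3(f2(f1(f2(f2(f3(4, 4))), f1(3, f2(f2(3))))), f1(f3(f1(3, 4), f2(f3(4, f2(3)))), 3))) = 1 + max(5, 5) = 6

6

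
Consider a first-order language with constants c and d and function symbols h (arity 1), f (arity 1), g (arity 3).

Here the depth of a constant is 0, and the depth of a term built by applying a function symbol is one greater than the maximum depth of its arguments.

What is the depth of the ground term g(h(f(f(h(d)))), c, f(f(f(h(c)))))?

depth(h(d)) = 1 + depth(d) = 1 + 0 = 1
depth(f(h(d))) = 1 + depth(h(d)) = 1 + 1 = 2
depth(f(f(h(d)))) = 1 + depth(f(h(d))) = 1 + 2 = 3
depth(h(f(f(h(d))))) = 1 + depth(f(f(h(d)))) = 1 + 3 = 4
depth(h(c)) = 1 + depth(c) = 1 + 0 = 1
depth(f(h(c))) = 1 + depth(h(c)) = 1 + 1 = 2
depth(f(f(h(c)))) = 1 + depth(f(h(c))) = 1 + 2 = 3
depth(f(f(f(h(c))))) = 1 + depth(f(f(h(c)))) = 1 + 3 = 4
depth(g(h(f(f(h(d)))), c, f(f(f(h(c)))))) = 1 + max(4, 0, 4) = 5

5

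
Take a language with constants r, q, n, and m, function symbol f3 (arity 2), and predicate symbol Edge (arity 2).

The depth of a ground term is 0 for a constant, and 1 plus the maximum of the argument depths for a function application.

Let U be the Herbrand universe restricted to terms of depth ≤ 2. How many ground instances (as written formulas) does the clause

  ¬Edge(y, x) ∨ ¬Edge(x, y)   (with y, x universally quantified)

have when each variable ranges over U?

Ground terms of depth ≤ 2:
  Let N_k count ground terms of depth at most k. Each non-constant term of depth ≤ k is some function symbol applied to depth-≤(k−1) arguments, giving N_k = 4 + N_{k-1}^2.
  N_0 = 4
  N_1 = 4 + 4^2 = 20
  N_2 = 4 + 20^2 = 404
So there are 404 ground terms available for substitution.
There are 2 variables to instantiate (y, x), each occurring in at least one literal, so different choices give different ground instances.
Number of ground instances = 404^2 = 163216.

163216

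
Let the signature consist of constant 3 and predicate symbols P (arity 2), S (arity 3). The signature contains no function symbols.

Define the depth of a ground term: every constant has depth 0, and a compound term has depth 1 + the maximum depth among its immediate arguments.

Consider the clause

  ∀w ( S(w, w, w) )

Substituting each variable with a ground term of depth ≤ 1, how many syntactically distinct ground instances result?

Ground terms of depth ≤ 1:
  With no function symbols every ground term is a constant, so there is exactly 1 ground term at every depth bound.
  N_0 = 1
  N_1 = 1
  Explicitly: 3.
So there is exactly 1 ground term available for substitution.
The body mentions the single quantified variable w; since ground terms form a free algebra, no two substitutions collapse to the same formula.
Number of ground instances = 1.

1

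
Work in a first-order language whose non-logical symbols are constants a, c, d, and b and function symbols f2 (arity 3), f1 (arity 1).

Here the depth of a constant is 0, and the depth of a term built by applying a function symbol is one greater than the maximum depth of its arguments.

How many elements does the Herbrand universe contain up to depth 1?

72

Let N_k count ground terms of depth at most k. Each non-constant term of depth ≤ k is some function symbol applied to depth-≤(k−1) arguments, giving N_k = 4 + N_{k-1}^3 + N_{k-1}.
N_0 = 4
N_1 = 4 + 4^3 + 4 = 72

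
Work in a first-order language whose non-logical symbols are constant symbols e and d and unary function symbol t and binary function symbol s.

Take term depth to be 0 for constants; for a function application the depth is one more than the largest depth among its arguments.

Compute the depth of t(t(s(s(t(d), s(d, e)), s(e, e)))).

depth(t(d)) = 1 + depth(d) = 1 + 0 = 1
depth(s(d, e)) = 1 + max(0, 0) = 1
depth(s(t(d), s(d, e))) = 1 + max(1, 1) = 2
depth(s(e, e)) = 1 + max(0, 0) = 1
depth(s(s(t(d), s(d, e)), s(e, e))) = 1 + max(2, 1) = 3
depth(t(s(s(t(d), s(d, e)), s(e, e)))) = 1 + depth(s(s(t(d), s(d, e)), s(e, e))) = 1 + 3 = 4
depth(t(t(s(s(t(d), s(d, e)), s(e, e))))) = 1 + depth(t(s(s(t(d), s(d, e)), s(e, e)))) = 1 + 4 = 5

5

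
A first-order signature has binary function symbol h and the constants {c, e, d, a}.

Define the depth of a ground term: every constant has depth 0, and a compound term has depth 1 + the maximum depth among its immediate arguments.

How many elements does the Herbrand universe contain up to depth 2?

Let N_k count ground terms of depth at most k. Each non-constant term of depth ≤ k is some function symbol applied to depth-≤(k−1) arguments, giving N_k = 4 + N_{k-1}^2.
N_0 = 4
N_1 = 4 + 4^2 = 20
N_2 = 4 + 20^2 = 404

404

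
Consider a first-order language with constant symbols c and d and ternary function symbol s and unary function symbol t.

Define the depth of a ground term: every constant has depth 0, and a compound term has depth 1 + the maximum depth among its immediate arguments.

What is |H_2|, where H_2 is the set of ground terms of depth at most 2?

Let N_k = |{terms of depth ≤ k}|. Then N_0 = 2 and N_k = 2 + N_{k-1}^3 + N_{k-1} for k ≥ 1 (one summand per function symbol, arity giving the exponent).
N_0 = 2
N_1 = 2 + 2^3 + 2 = 12
N_2 = 2 + 12^3 + 12 = 1742

1742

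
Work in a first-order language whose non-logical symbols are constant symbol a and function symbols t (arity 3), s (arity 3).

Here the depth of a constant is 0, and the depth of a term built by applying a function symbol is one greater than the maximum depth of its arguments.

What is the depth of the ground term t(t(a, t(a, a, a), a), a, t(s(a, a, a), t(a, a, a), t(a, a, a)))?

depth(t(a, a, a)) = 1 + max(0, 0, 0) = 1
depth(t(a, t(a, a, a), a)) = 1 + max(0, 1, 0) = 2
depth(s(a, a, a)) = 1 + max(0, 0, 0) = 1
depth(t(s(a, a, a), t(a, a, a), t(a, a, a))) = 1 + max(1, 1, 1) = 2
depth(t(t(a, t(a, a, a), a), a, t(s(a, a, a), t(a, a, a), t(a, a, a)))) = 1 + max(2, 0, 2) = 3

3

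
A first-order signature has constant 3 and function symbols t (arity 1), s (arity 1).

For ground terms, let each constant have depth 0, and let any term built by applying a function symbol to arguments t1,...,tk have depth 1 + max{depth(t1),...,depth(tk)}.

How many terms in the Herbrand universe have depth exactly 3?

8

If N_k denotes the number of depth-≤k ground terms, the 1 constant gives N_0 = 1, and each function symbol of arity r contributes N_{k-1}^r new terms at level k: N_k = 1 + N_{k-1} + N_{k-1}.
N_0 = 1
N_1 = 1 + 1 + 1 = 3
N_2 = 1 + 3 + 3 = 7
N_3 = 1 + 7 + 7 = 15
Terms of depth exactly 3: N_3 − N_2 = 15 − 7 = 8.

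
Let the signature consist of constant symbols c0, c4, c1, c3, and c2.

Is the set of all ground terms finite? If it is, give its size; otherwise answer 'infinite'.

There are no function symbols, so every ground term is one of the 5 constants.
The Herbrand universe is {c0, c4, c1, c3, c2}, which is finite with 5 elements.

5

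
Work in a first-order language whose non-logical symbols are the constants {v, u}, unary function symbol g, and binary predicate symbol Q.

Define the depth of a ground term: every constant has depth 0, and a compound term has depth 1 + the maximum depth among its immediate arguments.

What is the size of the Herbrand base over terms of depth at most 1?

16

First count ground terms of depth ≤ 1.
If N_k denotes the number of depth-≤k ground terms, the 2 constants give N_0 = 2, and each function symbol of arity r contributes N_{k-1}^r new terms at level k: N_k = 2 + N_{k-1}.
N_0 = 2
N_1 = 2 + 2 = 4
Explicitly: v, u, g(v), g(u).
So |H| = 4.
Ground atoms are formed by filling each argument slot of a predicate with a term from H, so an r-ary predicate gives |H|^r atoms:
  Q: 4^2 = 16
Total ground atoms: 16.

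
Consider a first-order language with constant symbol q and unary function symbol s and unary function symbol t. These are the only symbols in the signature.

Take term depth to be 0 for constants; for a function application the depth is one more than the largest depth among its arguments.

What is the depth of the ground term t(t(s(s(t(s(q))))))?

6

depth(s(q)) = 1 + depth(q) = 1 + 0 = 1
depth(t(s(q))) = 1 + depth(s(q)) = 1 + 1 = 2
depth(s(t(s(q)))) = 1 + depth(t(s(q))) = 1 + 2 = 3
depth(s(s(t(s(q))))) = 1 + depth(s(t(s(q)))) = 1 + 3 = 4
depth(t(s(s(t(s(q)))))) = 1 + depth(s(s(t(s(q))))) = 1 + 4 = 5
depth(t(t(s(s(t(s(q))))))) = 1 + depth(t(s(s(t(s(q)))))) = 1 + 5 = 6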